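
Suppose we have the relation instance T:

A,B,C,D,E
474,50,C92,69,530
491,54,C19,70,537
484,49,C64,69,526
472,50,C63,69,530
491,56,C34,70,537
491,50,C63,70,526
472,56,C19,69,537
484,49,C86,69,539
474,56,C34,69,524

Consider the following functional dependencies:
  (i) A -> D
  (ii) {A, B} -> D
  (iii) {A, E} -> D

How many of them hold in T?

(i) A -> D: every LHS value maps to a single RHS value — holds.
(ii) {A, B} -> D: every LHS value maps to a single RHS value — holds.
(iii) {A, E} -> D: every LHS value maps to a single RHS value — holds.
3 of the 3 dependencies hold.

3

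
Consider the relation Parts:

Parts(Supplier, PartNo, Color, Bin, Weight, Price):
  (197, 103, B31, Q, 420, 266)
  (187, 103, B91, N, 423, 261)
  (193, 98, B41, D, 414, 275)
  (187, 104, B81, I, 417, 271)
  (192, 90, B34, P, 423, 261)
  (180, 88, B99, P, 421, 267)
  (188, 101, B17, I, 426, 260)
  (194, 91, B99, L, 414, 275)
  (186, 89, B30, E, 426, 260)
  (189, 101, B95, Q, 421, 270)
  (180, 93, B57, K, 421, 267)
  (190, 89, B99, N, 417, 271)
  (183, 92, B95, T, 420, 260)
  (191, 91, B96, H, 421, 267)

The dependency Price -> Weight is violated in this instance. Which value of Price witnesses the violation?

260

Price=266: 1 row → Weight = 420 ✓
Price=261: 2 rows → Weight = 423, 423 ✓
Price=275: 2 rows → Weight = 414, 414 ✓
Price=271: 2 rows → Weight = 417, 417 ✓
Price=267: 3 rows → Weight = 421, 421, 421 ✓
Price=260: 3 rows → Weight takes values {426, 420} — violation
Price=270: 1 row → Weight = 421 ✓
The only Price value with inconsistent Weight is Price=260.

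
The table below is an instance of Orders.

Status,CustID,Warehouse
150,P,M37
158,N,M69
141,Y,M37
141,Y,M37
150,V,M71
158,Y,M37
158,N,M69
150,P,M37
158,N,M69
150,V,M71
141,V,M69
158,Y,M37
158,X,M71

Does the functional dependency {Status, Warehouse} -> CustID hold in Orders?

Yes

(Status=150, Warehouse=M37): 2 rows → CustID = P, P ✓
(Status=158, Warehouse=M69): 3 rows → CustID = N, N, N ✓
(Status=141, Warehouse=M37): 2 rows → CustID = Y, Y ✓
(Status=150, Warehouse=M71): 2 rows → CustID = V, V ✓
(Status=158, Warehouse=M37): 2 rows → CustID = Y, Y ✓
(Status=141, Warehouse=M69): 1 row → CustID = V ✓
(Status=158, Warehouse=M71): 1 row → CustID = X ✓
Every {Status, Warehouse} value is associated with a single CustID value, so {Status, Warehouse} -> CustID holds.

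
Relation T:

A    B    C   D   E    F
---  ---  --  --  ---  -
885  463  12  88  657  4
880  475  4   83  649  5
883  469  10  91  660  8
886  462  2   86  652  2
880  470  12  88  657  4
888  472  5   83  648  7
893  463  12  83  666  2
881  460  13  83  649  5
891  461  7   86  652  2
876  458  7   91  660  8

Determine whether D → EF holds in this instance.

No

D=88: 2 rows → {E,F} = (657, 4), (657, 4) ✓
D=83: 4 rows → {E,F} takes values {(649, 5), (648, 7), (666, 2)} — violation
D=91: 2 rows → {E,F} = (660, 8), (660, 8) ✓
D=86: 2 rows → {E,F} = (652, 2), (652, 2) ✓
Two rows agree on D but differ on EF, so D → EF does not hold.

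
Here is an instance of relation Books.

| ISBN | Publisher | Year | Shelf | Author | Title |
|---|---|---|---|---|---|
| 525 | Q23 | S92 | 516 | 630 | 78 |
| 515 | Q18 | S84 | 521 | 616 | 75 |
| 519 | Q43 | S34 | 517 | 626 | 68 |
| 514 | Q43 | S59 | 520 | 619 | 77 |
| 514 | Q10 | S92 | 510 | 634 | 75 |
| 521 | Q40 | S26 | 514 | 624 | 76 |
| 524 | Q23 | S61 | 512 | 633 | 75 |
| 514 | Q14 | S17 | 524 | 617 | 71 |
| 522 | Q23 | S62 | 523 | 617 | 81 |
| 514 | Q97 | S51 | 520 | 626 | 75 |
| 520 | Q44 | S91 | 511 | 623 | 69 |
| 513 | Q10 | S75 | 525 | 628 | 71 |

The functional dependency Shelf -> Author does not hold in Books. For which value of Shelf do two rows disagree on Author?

520

Shelf=516: 1 row → Author = 630 ✓
Shelf=521: 1 row → Author = 616 ✓
Shelf=517: 1 row → Author = 626 ✓
Shelf=520: 2 rows → Author takes values {619, 626} — violation
Shelf=510: 1 row → Author = 634 ✓
Shelf=514: 1 row → Author = 624 ✓
Shelf=512: 1 row → Author = 633 ✓
Shelf=524: 1 row → Author = 617 ✓
Shelf=523: 1 row → Author = 617 ✓
Shelf=511: 1 row → Author = 623 ✓
Shelf=525: 1 row → Author = 628 ✓
The only Shelf value with inconsistent Author is Shelf=520.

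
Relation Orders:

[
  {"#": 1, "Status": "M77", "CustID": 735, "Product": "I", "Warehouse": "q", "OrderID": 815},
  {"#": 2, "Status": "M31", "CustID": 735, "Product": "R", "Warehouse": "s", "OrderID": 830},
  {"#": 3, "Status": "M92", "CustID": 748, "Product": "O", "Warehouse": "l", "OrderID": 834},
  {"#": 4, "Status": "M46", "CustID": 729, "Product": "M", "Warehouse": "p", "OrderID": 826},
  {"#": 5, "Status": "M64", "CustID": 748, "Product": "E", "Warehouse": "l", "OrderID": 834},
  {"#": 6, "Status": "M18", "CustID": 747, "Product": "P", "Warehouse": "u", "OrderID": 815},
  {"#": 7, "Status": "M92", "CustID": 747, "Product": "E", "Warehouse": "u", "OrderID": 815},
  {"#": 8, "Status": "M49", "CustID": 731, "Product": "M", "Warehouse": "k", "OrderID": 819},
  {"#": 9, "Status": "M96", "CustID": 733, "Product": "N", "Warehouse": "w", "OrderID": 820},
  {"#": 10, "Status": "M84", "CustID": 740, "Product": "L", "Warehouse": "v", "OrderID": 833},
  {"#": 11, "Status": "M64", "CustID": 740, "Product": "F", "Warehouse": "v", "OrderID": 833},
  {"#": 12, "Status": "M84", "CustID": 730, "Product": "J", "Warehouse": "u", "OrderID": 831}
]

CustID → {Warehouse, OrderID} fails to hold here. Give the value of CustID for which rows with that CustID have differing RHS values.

CustID=735: rows 1, 2 → {Warehouse,OrderID} takes values {(q, 815), (s, 830)} — violation
CustID=748: rows 3, 5 → {Warehouse,OrderID} = (l, 834), (l, 834) ✓
CustID=729: row 4 → {Warehouse,OrderID} = (p, 826) ✓
CustID=747: rows 6, 7 → {Warehouse,OrderID} = (u, 815), (u, 815) ✓
CustID=731: row 8 → {Warehouse,OrderID} = (k, 819) ✓
CustID=733: row 9 → {Warehouse,OrderID} = (w, 820) ✓
CustID=740: rows 10, 11 → {Warehouse,OrderID} = (v, 833), (v, 833) ✓
CustID=730: row 12 → {Warehouse,OrderID} = (u, 831) ✓
The only CustID value with inconsistent RHS is CustID=735.

735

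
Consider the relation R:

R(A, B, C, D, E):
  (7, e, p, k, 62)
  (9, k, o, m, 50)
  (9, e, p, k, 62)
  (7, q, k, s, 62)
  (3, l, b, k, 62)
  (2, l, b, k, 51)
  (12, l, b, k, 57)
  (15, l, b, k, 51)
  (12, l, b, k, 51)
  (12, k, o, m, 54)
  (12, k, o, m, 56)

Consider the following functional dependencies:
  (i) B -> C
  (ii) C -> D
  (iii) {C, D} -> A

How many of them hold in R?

2

(i) B -> C: every LHS value maps to a single RHS value — holds.
(ii) C -> D: every LHS value maps to a single RHS value — holds.
(iii) {C, D} -> A: (C=p, D=k): 2 rows → A takes values {7, 9} — violation; (C=o, D=m): 3 rows → A takes values {9, 12} — violation; (C=b, D=k): 5 rows → A takes values {3, 2, 12, 15} — violation — fails.
2 of the 3 dependencies hold.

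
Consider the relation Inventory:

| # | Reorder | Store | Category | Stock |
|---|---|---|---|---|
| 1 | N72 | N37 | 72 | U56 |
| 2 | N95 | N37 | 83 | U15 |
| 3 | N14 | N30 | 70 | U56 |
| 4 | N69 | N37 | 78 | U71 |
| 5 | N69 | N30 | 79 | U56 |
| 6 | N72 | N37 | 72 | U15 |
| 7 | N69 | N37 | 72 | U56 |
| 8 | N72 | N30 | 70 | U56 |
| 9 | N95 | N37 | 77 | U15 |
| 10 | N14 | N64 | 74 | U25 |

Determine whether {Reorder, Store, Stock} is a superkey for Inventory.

No

Rows 2 and 9 have the same {Reorder, Store, Stock} value (Reorder=N95, Store=N37, Stock=U15) but are distinct tuples, so {Reorder, Store, Stock} does not determine every attribute — not a superkey.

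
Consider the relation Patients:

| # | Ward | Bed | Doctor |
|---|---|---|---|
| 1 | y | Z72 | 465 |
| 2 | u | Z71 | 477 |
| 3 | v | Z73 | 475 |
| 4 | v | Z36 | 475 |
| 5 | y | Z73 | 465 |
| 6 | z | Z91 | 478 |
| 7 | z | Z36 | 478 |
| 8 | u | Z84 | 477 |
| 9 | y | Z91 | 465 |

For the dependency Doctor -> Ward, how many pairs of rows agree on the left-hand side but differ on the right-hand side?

0

Doctor=465: all 3 rows agree on Ward — 0 pairs.
Doctor=477: all 2 rows agree on Ward — 0 pairs.
Doctor=475: all 2 rows agree on Ward — 0 pairs.
Doctor=478: all 2 rows agree on Ward — 0 pairs.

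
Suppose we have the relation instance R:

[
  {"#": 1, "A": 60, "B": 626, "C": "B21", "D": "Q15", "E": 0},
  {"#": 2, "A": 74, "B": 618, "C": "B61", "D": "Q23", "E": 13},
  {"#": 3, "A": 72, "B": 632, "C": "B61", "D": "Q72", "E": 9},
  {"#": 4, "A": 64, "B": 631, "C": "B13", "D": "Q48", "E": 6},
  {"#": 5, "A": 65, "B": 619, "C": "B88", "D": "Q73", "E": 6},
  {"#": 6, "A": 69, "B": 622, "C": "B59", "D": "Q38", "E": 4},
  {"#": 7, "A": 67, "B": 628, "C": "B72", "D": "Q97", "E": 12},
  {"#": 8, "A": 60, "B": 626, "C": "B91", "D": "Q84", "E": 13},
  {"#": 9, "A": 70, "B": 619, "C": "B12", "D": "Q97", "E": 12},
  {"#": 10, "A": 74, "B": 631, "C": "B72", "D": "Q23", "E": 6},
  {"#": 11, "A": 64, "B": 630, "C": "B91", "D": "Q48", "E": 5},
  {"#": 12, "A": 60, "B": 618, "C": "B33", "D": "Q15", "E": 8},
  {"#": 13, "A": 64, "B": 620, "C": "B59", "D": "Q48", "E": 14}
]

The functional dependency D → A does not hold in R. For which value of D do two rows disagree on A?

Q97

D=Q15: rows 1, 12 → A = 60, 60 ✓
D=Q23: rows 2, 10 → A = 74, 74 ✓
D=Q72: row 3 → A = 72 ✓
D=Q48: rows 4, 11, 13 → A = 64, 64, 64 ✓
D=Q73: row 5 → A = 65 ✓
D=Q38: row 6 → A = 69 ✓
D=Q97: rows 7, 9 → A takes values {67, 70} — violation
D=Q84: row 8 → A = 60 ✓
The only D value with inconsistent A is D=Q97.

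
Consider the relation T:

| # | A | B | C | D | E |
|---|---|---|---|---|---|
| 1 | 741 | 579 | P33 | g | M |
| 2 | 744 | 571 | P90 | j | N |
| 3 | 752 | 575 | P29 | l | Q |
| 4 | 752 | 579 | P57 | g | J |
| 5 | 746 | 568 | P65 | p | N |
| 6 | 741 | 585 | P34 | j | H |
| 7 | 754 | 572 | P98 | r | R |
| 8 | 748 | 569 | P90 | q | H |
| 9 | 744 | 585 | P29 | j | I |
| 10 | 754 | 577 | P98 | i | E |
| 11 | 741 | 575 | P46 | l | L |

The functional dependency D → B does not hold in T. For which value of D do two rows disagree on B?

j

D=g: rows 1, 4 → B = 579, 579 ✓
D=j: rows 2, 6, 9 → B takes values {571, 585} — violation
D=l: rows 3, 11 → B = 575, 575 ✓
D=p: row 5 → B = 568 ✓
D=r: row 7 → B = 572 ✓
D=q: row 8 → B = 569 ✓
D=i: row 10 → B = 577 ✓
The only D value with inconsistent B is D=j.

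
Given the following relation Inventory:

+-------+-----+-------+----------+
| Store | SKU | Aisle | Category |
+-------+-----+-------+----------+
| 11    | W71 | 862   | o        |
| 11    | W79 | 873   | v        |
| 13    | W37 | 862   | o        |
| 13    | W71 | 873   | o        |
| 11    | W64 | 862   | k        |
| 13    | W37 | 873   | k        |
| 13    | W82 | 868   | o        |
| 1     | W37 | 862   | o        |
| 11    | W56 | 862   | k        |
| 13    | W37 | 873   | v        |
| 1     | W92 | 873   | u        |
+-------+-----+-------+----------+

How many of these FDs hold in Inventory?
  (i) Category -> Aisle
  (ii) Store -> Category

(i) Category -> Aisle: Category=o: 5 rows → Aisle takes values {862, 873, 868} — violation; Category=k: 3 rows → Aisle takes values {862, 873} — violation — fails.
(ii) Store -> Category: Store=11: 4 rows → Category takes values {o, v, k} — violation; Store=13: 5 rows → Category takes values {o, k, v} — violation; Store=1: 2 rows → Category takes values {o, u} — violation — fails.
None of the 2 dependencies hold.

0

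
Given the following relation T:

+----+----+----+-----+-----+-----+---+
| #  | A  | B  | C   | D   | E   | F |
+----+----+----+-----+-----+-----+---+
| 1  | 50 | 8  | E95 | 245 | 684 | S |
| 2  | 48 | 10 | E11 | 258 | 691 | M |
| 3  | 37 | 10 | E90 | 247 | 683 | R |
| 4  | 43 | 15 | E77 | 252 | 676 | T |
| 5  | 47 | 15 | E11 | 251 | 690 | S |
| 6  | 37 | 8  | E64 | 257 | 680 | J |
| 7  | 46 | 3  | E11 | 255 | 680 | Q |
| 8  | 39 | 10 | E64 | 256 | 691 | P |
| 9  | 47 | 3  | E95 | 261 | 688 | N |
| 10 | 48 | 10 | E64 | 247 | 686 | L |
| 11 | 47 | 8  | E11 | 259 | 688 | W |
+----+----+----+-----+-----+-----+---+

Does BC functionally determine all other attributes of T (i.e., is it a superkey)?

Rows 8 and 10 have the same BC value (B=10, C=E64) but are distinct tuples, so BC does not determine every attribute — not a superkey.

No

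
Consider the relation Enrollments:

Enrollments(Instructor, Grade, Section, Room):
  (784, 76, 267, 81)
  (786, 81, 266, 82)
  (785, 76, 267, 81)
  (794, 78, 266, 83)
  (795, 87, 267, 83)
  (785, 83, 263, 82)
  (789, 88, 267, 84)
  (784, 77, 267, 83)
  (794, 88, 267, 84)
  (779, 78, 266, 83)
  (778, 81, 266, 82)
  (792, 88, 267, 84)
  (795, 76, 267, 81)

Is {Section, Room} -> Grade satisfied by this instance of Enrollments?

No

(Section=267, Room=81): 3 rows → Grade = 76, 76, 76 ✓
(Section=266, Room=82): 2 rows → Grade = 81, 81 ✓
(Section=266, Room=83): 2 rows → Grade = 78, 78 ✓
(Section=267, Room=83): 2 rows → Grade takes values {87, 77} — violation
(Section=263, Room=82): 1 row → Grade = 83 ✓
(Section=267, Room=84): 3 rows → Grade = 88, 88, 88 ✓
Two rows agree on {Section, Room} but differ on Grade, so {Section, Room} -> Grade does not hold.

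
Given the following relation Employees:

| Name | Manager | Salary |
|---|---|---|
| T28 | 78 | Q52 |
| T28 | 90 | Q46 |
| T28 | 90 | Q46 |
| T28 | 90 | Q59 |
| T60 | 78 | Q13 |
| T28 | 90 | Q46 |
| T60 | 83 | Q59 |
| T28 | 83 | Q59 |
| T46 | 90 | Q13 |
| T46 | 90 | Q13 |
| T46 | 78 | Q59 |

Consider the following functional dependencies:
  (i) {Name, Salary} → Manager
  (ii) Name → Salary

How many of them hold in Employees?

(i) {Name, Salary} → Manager: (Name=T28, Salary=Q59): 2 rows → Manager takes values {90, 83} — violation — fails.
(ii) Name → Salary: Name=T28: 6 rows → Salary takes values {Q52, Q46, Q59} — violation; Name=T60: 2 rows → Salary takes values {Q13, Q59} — violation; Name=T46: 3 rows → Salary takes values {Q13, Q59} — violation — fails.
None of the 2 dependencies hold.

0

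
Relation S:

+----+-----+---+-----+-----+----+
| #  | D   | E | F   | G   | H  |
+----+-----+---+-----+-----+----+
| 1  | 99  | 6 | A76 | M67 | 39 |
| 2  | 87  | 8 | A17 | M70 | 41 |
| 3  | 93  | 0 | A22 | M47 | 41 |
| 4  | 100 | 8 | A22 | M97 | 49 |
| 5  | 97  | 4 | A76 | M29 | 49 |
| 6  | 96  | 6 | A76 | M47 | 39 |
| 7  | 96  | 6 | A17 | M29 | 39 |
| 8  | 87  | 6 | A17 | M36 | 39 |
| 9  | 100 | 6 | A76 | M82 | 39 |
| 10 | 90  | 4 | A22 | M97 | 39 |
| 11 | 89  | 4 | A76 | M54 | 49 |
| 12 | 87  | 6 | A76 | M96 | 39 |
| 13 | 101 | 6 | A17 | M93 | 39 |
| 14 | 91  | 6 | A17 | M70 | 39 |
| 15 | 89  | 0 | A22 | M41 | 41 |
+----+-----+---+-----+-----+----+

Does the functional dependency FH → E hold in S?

(F=A76, H=39): rows 1, 6, 9, 12 → E = 6, 6, 6, 6 ✓
(F=A17, H=41): row 2 → E = 8 ✓
(F=A22, H=41): rows 3, 15 → E = 0, 0 ✓
(F=A22, H=49): row 4 → E = 8 ✓
(F=A76, H=49): rows 5, 11 → E = 4, 4 ✓
(F=A17, H=39): rows 7, 8, 13, 14 → E = 6, 6, 6, 6 ✓
(F=A22, H=39): row 10 → E = 4 ✓
Every FH value is associated with a single E value, so FH → E holds.

Yes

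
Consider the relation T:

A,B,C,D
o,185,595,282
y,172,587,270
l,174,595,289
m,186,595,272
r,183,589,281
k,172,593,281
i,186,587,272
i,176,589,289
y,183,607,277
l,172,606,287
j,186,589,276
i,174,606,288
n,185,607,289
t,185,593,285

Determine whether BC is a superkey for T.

All 14 rows have distinct BC values, so BC → (all attributes) holds and BC is a superkey.

Yes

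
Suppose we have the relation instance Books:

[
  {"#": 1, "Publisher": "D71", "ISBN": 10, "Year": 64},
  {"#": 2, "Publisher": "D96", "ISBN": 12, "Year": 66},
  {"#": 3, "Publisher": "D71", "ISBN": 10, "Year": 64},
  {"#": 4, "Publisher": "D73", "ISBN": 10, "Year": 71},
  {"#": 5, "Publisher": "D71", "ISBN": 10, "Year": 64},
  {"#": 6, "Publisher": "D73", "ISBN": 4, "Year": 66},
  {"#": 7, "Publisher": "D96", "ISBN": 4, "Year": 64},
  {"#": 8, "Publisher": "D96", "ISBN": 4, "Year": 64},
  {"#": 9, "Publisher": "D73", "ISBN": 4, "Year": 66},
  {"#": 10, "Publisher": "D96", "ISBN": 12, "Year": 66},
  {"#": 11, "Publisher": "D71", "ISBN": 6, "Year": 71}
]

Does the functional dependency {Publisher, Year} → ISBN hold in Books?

(Publisher=D71, Year=64): rows 1, 3, 5 → ISBN = 10, 10, 10 ✓
(Publisher=D96, Year=66): rows 2, 10 → ISBN = 12, 12 ✓
(Publisher=D73, Year=71): row 4 → ISBN = 10 ✓
(Publisher=D73, Year=66): rows 6, 9 → ISBN = 4, 4 ✓
(Publisher=D96, Year=64): rows 7, 8 → ISBN = 4, 4 ✓
(Publisher=D71, Year=71): row 11 → ISBN = 6 ✓
Every {Publisher, Year} value is associated with a single ISBN value, so {Publisher, Year} → ISBN holds.

Yes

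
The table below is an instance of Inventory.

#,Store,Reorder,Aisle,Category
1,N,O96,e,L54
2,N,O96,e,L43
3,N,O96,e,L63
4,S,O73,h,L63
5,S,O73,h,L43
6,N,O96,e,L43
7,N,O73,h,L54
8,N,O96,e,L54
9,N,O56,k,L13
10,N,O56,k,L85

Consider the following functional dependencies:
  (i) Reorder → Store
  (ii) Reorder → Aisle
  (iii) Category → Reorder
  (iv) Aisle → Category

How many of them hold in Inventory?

(i) Reorder → Store: Reorder=O73: rows 4, 5, 7 → Store takes values {S, N} — violation — fails.
(ii) Reorder → Aisle: every LHS value maps to a single RHS value — holds.
(iii) Category → Reorder: Category=L54: rows 1, 7, 8 → Reorder takes values {O96, O73} — violation; Category=L43: rows 2, 5, 6 → Reorder takes values {O96, O73} — violation; Category=L63: rows 3, 4 → Reorder takes values {O96, O73} — violation — fails.
(iv) Aisle → Category: Aisle=e: rows 1, 2, 3, 6, 8 → Category takes values {L54, L43, L63} — violation; Aisle=h: rows 4, 5, 7 → Category takes values {L63, L43, L54} — violation; Aisle=k: rows 9, 10 → Category takes values {L13, L85} — violation — fails.
1 of the 4 dependencies holds.

1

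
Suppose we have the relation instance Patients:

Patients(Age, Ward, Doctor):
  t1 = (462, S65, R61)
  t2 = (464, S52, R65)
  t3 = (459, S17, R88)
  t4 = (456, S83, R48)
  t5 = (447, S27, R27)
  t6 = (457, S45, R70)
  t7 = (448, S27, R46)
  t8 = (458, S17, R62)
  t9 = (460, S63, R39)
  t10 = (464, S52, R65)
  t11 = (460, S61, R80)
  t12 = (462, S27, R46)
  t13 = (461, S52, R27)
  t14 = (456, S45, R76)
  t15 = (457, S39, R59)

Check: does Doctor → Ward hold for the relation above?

No

Doctor=R61: row 1 → Ward = S65 ✓
Doctor=R65: rows 2, 10 → Ward = S52, S52 ✓
Doctor=R88: row 3 → Ward = S17 ✓
Doctor=R48: row 4 → Ward = S83 ✓
Doctor=R27: rows 5, 13 → Ward takes values {S27, S52} — violation
Doctor=R70: row 6 → Ward = S45 ✓
Doctor=R46: rows 7, 12 → Ward = S27, S27 ✓
Doctor=R62: row 8 → Ward = S17 ✓
Doctor=R39: row 9 → Ward = S63 ✓
Doctor=R80: row 11 → Ward = S61 ✓
Doctor=R76: row 14 → Ward = S45 ✓
Doctor=R59: row 15 → Ward = S39 ✓
Two rows agree on Doctor but differ on Ward, so Doctor → Ward does not hold.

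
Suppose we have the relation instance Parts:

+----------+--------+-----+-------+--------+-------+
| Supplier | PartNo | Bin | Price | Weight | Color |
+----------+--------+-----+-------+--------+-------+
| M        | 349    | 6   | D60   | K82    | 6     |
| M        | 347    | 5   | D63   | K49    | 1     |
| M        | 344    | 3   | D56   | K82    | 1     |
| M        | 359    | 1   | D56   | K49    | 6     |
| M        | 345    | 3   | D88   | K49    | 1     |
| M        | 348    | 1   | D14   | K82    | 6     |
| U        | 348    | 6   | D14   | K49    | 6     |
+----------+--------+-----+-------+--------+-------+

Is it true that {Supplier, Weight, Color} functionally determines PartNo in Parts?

No

(Supplier=M, Weight=K82, Color=6): 2 rows → PartNo takes values {349, 348} — violation
(Supplier=M, Weight=K49, Color=1): 2 rows → PartNo takes values {347, 345} — violation
(Supplier=M, Weight=K82, Color=1): 1 row → PartNo = 344 ✓
(Supplier=M, Weight=K49, Color=6): 1 row → PartNo = 359 ✓
(Supplier=U, Weight=K49, Color=6): 1 row → PartNo = 348 ✓
Two rows agree on {Supplier, Weight, Color} but differ on PartNo, so {Supplier, Weight, Color} -> PartNo does not hold.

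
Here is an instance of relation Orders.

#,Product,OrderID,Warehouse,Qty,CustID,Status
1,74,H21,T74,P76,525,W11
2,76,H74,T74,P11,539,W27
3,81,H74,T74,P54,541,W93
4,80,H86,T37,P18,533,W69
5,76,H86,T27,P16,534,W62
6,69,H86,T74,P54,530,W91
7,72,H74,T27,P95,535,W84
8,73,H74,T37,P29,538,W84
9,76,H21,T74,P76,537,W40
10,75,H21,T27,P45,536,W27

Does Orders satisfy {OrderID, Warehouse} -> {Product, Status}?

No

(OrderID=H21, Warehouse=T74): rows 1, 9 → {Product,Status} takes values {(74, W11), (76, W40)} — violation
(OrderID=H74, Warehouse=T74): rows 2, 3 → {Product,Status} takes values {(76, W27), (81, W93)} — violation
(OrderID=H86, Warehouse=T37): row 4 → {Product,Status} = (80, W69) ✓
(OrderID=H86, Warehouse=T27): row 5 → {Product,Status} = (76, W62) ✓
(OrderID=H86, Warehouse=T74): row 6 → {Product,Status} = (69, W91) ✓
(OrderID=H74, Warehouse=T27): row 7 → {Product,Status} = (72, W84) ✓
(OrderID=H74, Warehouse=T37): row 8 → {Product,Status} = (73, W84) ✓
(OrderID=H21, Warehouse=T27): row 10 → {Product,Status} = (75, W27) ✓
Two rows agree on {OrderID, Warehouse} but differ on {Product, Status}, so {OrderID, Warehouse} -> {Product, Status} does not hold.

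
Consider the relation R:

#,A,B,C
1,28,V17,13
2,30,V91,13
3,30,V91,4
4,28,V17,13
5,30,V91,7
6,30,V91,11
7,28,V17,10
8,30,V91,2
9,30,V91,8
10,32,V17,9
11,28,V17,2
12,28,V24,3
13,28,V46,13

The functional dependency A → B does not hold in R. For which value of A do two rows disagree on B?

A=28: rows 1, 4, 7, 11, 12, 13 → B takes values {V17, V24, V46} — violation
A=30: rows 2, 3, 5, 6, 8, 9 → B = V91, V91, V91, V91, V91, V91 ✓
A=32: row 10 → B = V17 ✓
The only A value with inconsistent B is A=28.

28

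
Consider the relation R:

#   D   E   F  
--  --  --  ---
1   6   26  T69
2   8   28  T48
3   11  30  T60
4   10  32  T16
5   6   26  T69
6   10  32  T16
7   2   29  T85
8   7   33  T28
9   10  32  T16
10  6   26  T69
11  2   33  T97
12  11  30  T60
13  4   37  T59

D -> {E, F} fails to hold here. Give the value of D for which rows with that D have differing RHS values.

2

D=6: rows 1, 5, 10 → {E,F} = (26, T69), (26, T69), (26, T69) ✓
D=8: row 2 → {E,F} = (28, T48) ✓
D=11: rows 3, 12 → {E,F} = (30, T60), (30, T60) ✓
D=10: rows 4, 6, 9 → {E,F} = (32, T16), (32, T16), (32, T16) ✓
D=2: rows 7, 11 → {E,F} takes values {(29, T85), (33, T97)} — violation
D=7: row 8 → {E,F} = (33, T28) ✓
D=4: row 13 → {E,F} = (37, T59) ✓
The only D value with inconsistent RHS is D=2.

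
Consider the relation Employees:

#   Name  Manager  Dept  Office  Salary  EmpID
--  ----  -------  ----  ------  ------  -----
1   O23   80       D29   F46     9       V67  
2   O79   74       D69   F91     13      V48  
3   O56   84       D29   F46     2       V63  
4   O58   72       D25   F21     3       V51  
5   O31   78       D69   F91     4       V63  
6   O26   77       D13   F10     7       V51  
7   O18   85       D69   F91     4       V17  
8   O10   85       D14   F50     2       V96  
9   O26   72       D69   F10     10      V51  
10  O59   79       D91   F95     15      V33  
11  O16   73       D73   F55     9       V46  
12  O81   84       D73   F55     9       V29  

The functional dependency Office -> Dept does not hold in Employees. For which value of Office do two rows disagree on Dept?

F10

Office=F46: rows 1, 3 → Dept = D29, D29 ✓
Office=F91: rows 2, 5, 7 → Dept = D69, D69, D69 ✓
Office=F21: row 4 → Dept = D25 ✓
Office=F10: rows 6, 9 → Dept takes values {D13, D69} — violation
Office=F50: row 8 → Dept = D14 ✓
Office=F95: row 10 → Dept = D91 ✓
Office=F55: rows 11, 12 → Dept = D73, D73 ✓
The only Office value with inconsistent Dept is Office=F10.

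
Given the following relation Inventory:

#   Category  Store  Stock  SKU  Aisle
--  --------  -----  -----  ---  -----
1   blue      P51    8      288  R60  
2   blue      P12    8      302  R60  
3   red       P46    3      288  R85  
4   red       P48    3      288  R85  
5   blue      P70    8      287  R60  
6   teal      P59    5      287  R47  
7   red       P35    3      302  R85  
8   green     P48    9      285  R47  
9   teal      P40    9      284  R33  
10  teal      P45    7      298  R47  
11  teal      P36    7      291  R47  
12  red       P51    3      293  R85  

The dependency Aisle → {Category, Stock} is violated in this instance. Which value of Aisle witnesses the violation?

R47

Aisle=R60: rows 1, 2, 5 → {Category,Stock} = (blue, 8), (blue, 8), (blue, 8) ✓
Aisle=R85: rows 3, 4, 7, 12 → {Category,Stock} = (red, 3), (red, 3), (red, 3), (red, 3) ✓
Aisle=R47: rows 6, 8, 10, 11 → {Category,Stock} takes values {(teal, 5), (green, 9), (teal, 7)} — violation
Aisle=R33: row 9 → {Category,Stock} = (teal, 9) ✓
The only Aisle value with inconsistent RHS is Aisle=R47.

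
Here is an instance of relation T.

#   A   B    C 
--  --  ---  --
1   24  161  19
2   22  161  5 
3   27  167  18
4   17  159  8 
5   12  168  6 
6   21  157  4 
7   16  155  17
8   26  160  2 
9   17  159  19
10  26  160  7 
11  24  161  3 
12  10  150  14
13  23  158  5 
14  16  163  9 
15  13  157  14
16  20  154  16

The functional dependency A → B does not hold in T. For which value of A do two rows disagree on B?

16

A=24: rows 1, 11 → B = 161, 161 ✓
A=22: row 2 → B = 161 ✓
A=27: row 3 → B = 167 ✓
A=17: rows 4, 9 → B = 159, 159 ✓
A=12: row 5 → B = 168 ✓
A=21: row 6 → B = 157 ✓
A=16: rows 7, 14 → B takes values {155, 163} — violation
A=26: rows 8, 10 → B = 160, 160 ✓
A=10: row 12 → B = 150 ✓
A=23: row 13 → B = 158 ✓
A=13: row 15 → B = 157 ✓
A=20: row 16 → B = 154 ✓
The only A value with inconsistent B is A=16.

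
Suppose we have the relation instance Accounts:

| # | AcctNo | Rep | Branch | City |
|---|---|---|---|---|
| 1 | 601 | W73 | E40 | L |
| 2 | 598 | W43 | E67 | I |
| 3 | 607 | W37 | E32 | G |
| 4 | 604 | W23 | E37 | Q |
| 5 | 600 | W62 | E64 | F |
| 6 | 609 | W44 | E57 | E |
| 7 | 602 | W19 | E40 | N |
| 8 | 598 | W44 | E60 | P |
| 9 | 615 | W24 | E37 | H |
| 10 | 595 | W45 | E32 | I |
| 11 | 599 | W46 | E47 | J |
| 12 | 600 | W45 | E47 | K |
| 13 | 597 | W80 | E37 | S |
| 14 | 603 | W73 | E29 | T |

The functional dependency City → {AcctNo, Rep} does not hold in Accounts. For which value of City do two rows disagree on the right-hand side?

City=L: row 1 → {AcctNo,Rep} = (601, W73) ✓
City=I: rows 2, 10 → {AcctNo,Rep} takes values {(598, W43), (595, W45)} — violation
City=G: row 3 → {AcctNo,Rep} = (607, W37) ✓
City=Q: row 4 → {AcctNo,Rep} = (604, W23) ✓
City=F: row 5 → {AcctNo,Rep} = (600, W62) ✓
City=E: row 6 → {AcctNo,Rep} = (609, W44) ✓
City=N: row 7 → {AcctNo,Rep} = (602, W19) ✓
City=P: row 8 → {AcctNo,Rep} = (598, W44) ✓
City=H: row 9 → {AcctNo,Rep} = (615, W24) ✓
City=J: row 11 → {AcctNo,Rep} = (599, W46) ✓
City=K: row 12 → {AcctNo,Rep} = (600, W45) ✓
City=S: row 13 → {AcctNo,Rep} = (597, W80) ✓
City=T: row 14 → {AcctNo,Rep} = (603, W73) ✓
The only City value with inconsistent RHS is City=I.

I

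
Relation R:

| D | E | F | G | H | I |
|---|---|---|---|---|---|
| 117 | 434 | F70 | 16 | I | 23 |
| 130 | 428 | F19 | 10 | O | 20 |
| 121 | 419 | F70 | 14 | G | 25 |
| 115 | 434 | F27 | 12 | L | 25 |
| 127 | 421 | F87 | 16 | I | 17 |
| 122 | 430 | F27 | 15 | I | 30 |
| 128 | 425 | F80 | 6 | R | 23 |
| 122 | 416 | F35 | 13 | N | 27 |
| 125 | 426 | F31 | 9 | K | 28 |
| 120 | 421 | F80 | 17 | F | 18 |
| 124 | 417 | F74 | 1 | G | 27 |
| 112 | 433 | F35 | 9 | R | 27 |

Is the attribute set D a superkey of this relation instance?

No

Two distinct rows share D=122, so D does not determine every attribute — not a superkey.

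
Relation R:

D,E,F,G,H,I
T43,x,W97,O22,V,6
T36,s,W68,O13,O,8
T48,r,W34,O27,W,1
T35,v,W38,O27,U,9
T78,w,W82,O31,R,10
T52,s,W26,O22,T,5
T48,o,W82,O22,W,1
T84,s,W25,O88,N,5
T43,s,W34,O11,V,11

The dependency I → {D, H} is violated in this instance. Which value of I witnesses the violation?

5

I=6: 1 row → {D,H} = (T43, V) ✓
I=8: 1 row → {D,H} = (T36, O) ✓
I=1: 2 rows → {D,H} = (T48, W), (T48, W) ✓
I=9: 1 row → {D,H} = (T35, U) ✓
I=10: 1 row → {D,H} = (T78, R) ✓
I=5: 2 rows → {D,H} takes values {(T52, T), (T84, N)} — violation
I=11: 1 row → {D,H} = (T43, V) ✓
The only I value with inconsistent RHS is I=5.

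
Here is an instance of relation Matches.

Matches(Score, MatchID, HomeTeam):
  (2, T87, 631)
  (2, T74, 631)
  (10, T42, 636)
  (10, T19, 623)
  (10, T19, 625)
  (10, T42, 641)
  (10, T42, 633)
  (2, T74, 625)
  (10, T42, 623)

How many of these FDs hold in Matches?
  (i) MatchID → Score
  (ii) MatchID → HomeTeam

1

(i) MatchID → Score: every LHS value maps to a single RHS value — holds.
(ii) MatchID → HomeTeam: MatchID=T74: 2 rows → HomeTeam takes values {631, 625} — violation; MatchID=T42: 4 rows → HomeTeam takes values {636, 641, 633, 623} — violation; MatchID=T19: 2 rows → HomeTeam takes values {623, 625} — violation — fails.
1 of the 2 dependencies holds.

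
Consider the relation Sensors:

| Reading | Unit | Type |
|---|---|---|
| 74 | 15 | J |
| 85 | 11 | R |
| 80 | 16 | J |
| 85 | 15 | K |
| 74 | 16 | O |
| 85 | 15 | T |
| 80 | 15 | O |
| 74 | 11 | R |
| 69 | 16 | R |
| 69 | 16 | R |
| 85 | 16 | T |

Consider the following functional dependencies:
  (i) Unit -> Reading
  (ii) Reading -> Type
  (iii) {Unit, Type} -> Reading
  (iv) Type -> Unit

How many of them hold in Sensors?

(i) Unit -> Reading: Unit=15: 4 rows → Reading takes values {74, 85, 80} — violation; Unit=11: 2 rows → Reading takes values {85, 74} — violation; Unit=16: 5 rows → Reading takes values {80, 74, 69, 85} — violation — fails.
(ii) Reading -> Type: Reading=74: 3 rows → Type takes values {J, O, R} — violation; Reading=85: 4 rows → Type takes values {R, K, T} — violation; Reading=80: 2 rows → Type takes values {J, O} — violation — fails.
(iii) {Unit, Type} -> Reading: (Unit=11, Type=R): 2 rows → Reading takes values {85, 74} — violation — fails.
(iv) Type -> Unit: Type=J: 2 rows → Unit takes values {15, 16} — violation; Type=R: 4 rows → Unit takes values {11, 16} — violation; Type=O: 2 rows → Unit takes values {16, 15} — violation; Type=T: 2 rows → Unit takes values {15, 16} — violation — fails.
None of the 4 dependencies hold.

0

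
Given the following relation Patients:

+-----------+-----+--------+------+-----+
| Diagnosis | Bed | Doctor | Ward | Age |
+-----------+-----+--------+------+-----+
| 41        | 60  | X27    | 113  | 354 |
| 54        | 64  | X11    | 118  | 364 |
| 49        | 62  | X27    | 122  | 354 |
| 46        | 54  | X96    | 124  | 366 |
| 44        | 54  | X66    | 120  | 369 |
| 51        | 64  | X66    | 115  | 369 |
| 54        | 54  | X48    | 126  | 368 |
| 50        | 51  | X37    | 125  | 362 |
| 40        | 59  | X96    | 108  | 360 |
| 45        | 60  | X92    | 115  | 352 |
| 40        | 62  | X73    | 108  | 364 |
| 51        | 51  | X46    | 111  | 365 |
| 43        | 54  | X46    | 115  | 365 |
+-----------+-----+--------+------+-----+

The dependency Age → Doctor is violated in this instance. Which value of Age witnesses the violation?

Age=354: 2 rows → Doctor = X27, X27 ✓
Age=364: 2 rows → Doctor takes values {X11, X73} — violation
Age=366: 1 row → Doctor = X96 ✓
Age=369: 2 rows → Doctor = X66, X66 ✓
Age=368: 1 row → Doctor = X48 ✓
Age=362: 1 row → Doctor = X37 ✓
Age=360: 1 row → Doctor = X96 ✓
Age=352: 1 row → Doctor = X92 ✓
Age=365: 2 rows → Doctor = X46, X46 ✓
The only Age value with inconsistent Doctor is Age=364.

364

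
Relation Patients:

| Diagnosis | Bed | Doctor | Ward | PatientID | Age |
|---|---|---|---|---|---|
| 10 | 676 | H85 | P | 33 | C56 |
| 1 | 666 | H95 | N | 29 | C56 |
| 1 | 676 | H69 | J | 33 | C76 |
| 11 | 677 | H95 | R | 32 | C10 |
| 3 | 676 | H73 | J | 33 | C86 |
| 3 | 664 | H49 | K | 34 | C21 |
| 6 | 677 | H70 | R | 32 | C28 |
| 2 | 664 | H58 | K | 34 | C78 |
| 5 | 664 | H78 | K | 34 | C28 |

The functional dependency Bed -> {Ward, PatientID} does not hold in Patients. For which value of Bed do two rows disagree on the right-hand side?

Bed=676: 3 rows → {Ward,PatientID} takes values {(P, 33), (J, 33)} — violation
Bed=666: 1 row → {Ward,PatientID} = (N, 29) ✓
Bed=677: 2 rows → {Ward,PatientID} = (R, 32), (R, 32) ✓
Bed=664: 3 rows → {Ward,PatientID} = (K, 34), (K, 34), (K, 34) ✓
The only Bed value with inconsistent RHS is Bed=676.

676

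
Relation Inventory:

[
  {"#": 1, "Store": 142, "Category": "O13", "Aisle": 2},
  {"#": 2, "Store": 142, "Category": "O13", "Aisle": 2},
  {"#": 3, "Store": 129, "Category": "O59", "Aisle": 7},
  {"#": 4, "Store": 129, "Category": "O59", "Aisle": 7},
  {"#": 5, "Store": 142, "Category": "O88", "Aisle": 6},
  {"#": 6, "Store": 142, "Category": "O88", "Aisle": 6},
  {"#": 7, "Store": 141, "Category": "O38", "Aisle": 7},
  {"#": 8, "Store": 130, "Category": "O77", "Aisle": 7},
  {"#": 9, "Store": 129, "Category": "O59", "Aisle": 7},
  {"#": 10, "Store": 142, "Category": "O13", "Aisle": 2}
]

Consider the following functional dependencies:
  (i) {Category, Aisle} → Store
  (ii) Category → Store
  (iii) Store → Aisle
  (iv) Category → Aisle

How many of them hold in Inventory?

3

(i) {Category, Aisle} → Store: every LHS value maps to a single RHS value — holds.
(ii) Category → Store: every LHS value maps to a single RHS value — holds.
(iii) Store → Aisle: Store=142: rows 1, 2, 5, 6, 10 → Aisle takes values {2, 6} — violation — fails.
(iv) Category → Aisle: every LHS value maps to a single RHS value — holds.
3 of the 4 dependencies hold.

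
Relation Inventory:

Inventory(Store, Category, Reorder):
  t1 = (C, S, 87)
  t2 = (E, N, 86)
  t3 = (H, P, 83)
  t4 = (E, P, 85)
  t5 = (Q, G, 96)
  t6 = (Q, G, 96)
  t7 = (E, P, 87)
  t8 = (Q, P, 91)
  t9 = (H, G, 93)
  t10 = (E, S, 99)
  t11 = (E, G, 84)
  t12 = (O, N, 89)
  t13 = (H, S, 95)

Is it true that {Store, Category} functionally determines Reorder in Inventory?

No

(Store=C, Category=S): row 1 → Reorder = 87 ✓
(Store=E, Category=N): row 2 → Reorder = 86 ✓
(Store=H, Category=P): row 3 → Reorder = 83 ✓
(Store=E, Category=P): rows 4, 7 → Reorder takes values {85, 87} — violation
(Store=Q, Category=G): rows 5, 6 → Reorder = 96, 96 ✓
(Store=Q, Category=P): row 8 → Reorder = 91 ✓
(Store=H, Category=G): row 9 → Reorder = 93 ✓
(Store=E, Category=S): row 10 → Reorder = 99 ✓
(Store=E, Category=G): row 11 → Reorder = 84 ✓
(Store=O, Category=N): row 12 → Reorder = 89 ✓
(Store=H, Category=S): row 13 → Reorder = 95 ✓
Two rows agree on {Store, Category} but differ on Reorder, so {Store, Category} → Reorder does not hold.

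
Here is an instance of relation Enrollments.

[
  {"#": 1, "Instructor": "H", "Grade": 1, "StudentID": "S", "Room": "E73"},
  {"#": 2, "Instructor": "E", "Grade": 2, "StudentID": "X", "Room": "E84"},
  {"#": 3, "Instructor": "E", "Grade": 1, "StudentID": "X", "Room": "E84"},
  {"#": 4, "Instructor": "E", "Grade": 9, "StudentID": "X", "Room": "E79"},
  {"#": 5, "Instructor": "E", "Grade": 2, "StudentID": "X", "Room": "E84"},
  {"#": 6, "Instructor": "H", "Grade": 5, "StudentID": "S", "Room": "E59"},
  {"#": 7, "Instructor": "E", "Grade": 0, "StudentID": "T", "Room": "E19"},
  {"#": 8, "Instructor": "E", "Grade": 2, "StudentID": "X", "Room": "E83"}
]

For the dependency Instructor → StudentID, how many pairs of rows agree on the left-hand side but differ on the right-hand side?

Instructor=H: all 2 rows agree on StudentID — 0 pairs.
Instructor=E: violating pairs (2,7), (3,7), (4,7), (5,7), (7,8) — 5 pairs.

5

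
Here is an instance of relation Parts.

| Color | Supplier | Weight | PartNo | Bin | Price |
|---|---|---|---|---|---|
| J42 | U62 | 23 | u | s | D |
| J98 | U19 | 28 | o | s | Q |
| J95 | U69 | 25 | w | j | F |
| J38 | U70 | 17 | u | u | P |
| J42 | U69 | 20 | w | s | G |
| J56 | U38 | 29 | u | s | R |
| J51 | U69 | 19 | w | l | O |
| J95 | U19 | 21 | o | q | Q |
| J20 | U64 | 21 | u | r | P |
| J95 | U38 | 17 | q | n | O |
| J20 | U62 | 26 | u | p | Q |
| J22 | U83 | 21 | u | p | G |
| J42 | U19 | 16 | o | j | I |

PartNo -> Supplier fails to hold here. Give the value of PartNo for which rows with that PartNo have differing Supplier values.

u

PartNo=u: 6 rows → Supplier takes values {U62, U70, U38, U64, U83} — violation
PartNo=o: 3 rows → Supplier = U19, U19, U19 ✓
PartNo=w: 3 rows → Supplier = U69, U69, U69 ✓
PartNo=q: 1 row → Supplier = U38 ✓
The only PartNo value with inconsistent Supplier is PartNo=u.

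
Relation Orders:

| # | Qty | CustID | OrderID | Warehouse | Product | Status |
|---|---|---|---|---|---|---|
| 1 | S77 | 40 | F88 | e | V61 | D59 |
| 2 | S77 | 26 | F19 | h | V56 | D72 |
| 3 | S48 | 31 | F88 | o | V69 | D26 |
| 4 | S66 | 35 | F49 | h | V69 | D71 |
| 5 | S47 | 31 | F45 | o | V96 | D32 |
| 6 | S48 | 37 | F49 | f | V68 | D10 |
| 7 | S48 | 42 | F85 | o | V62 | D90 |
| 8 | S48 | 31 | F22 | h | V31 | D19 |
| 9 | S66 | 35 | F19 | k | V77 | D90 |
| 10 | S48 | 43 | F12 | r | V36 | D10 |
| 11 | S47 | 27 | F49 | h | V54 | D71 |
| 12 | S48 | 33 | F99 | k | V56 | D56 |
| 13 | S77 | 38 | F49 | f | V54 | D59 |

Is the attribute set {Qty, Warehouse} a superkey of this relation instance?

No

Rows 3 and 7 have the same {Qty, Warehouse} value (Qty=S48, Warehouse=o) but are distinct tuples, so {Qty, Warehouse} does not determine every attribute — not a superkey.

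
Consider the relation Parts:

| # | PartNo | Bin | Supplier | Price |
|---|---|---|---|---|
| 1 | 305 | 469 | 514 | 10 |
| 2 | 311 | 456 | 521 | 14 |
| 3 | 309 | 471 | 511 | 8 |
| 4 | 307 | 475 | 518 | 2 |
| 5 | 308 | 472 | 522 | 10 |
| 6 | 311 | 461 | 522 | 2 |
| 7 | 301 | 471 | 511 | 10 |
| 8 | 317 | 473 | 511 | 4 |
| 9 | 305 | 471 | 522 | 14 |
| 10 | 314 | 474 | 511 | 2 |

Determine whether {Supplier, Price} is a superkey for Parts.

Yes

All 10 rows have distinct {Supplier, Price} values, so {Supplier, Price} → (all attributes) holds and {Supplier, Price} is a superkey.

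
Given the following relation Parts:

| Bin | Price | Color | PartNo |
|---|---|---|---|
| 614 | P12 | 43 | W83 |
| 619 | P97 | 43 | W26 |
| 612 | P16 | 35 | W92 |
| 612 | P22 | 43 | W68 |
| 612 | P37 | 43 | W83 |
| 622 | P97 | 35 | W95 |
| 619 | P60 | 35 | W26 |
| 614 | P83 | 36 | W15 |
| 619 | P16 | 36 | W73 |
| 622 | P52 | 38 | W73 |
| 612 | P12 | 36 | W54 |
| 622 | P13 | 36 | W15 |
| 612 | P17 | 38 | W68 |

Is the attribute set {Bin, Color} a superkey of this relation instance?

No

Two distinct rows share (Bin=612, Color=43), so {Bin, Color} does not determine every attribute — not a superkey.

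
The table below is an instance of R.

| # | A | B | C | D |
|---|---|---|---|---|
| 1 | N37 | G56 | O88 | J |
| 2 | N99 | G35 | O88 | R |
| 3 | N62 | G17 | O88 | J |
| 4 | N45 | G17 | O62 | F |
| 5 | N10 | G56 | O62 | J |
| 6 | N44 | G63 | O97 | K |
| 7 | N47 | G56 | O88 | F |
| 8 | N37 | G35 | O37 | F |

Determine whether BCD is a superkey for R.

All 8 rows have distinct BCD values, so BCD → (all attributes) holds and BCD is a superkey.

Yes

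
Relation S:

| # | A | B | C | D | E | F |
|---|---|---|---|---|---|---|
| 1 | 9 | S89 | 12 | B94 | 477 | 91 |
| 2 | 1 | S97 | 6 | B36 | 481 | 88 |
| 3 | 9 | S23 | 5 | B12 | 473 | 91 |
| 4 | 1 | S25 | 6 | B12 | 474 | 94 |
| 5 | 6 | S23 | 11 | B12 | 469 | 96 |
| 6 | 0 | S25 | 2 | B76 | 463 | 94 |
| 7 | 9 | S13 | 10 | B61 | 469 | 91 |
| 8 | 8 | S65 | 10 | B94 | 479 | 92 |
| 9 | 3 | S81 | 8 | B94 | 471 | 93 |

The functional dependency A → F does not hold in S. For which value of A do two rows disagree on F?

1

A=9: rows 1, 3, 7 → F = 91, 91, 91 ✓
A=1: rows 2, 4 → F takes values {88, 94} — violation
A=6: row 5 → F = 96 ✓
A=0: row 6 → F = 94 ✓
A=8: row 8 → F = 92 ✓
A=3: row 9 → F = 93 ✓
The only A value with inconsistent F is A=1.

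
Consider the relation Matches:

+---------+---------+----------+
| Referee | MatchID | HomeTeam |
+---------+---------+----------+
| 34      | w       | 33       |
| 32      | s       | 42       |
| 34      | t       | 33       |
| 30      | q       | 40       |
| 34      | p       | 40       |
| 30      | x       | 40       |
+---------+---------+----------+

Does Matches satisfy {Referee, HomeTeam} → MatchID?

(Referee=34, HomeTeam=33): 2 rows → MatchID takes values {w, t} — violation
(Referee=32, HomeTeam=42): 1 row → MatchID = s ✓
(Referee=30, HomeTeam=40): 2 rows → MatchID takes values {q, x} — violation
(Referee=34, HomeTeam=40): 1 row → MatchID = p ✓
Two rows agree on {Referee, HomeTeam} but differ on MatchID, so {Referee, HomeTeam} → MatchID does not hold.

No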